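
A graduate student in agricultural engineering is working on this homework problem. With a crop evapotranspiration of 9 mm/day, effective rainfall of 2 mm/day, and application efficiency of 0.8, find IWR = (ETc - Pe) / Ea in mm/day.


IWR = (ETc - Pe) / Ea
    = (9 - 2) / 0.8
    = 7 / 0.8
    = 8.75 mm/day


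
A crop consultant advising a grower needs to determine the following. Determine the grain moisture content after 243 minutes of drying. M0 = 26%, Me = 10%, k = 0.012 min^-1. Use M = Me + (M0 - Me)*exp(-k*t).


M = Me + (M0 - Me) * e^(-k*t)
  = 10 + (26 - 10) * e^(-0.012*243)
  = 10 + 16 * e^(-2.916)
  = 10 + 16 * 0.05415
  = 10 + 0.8664
  = 10.87%


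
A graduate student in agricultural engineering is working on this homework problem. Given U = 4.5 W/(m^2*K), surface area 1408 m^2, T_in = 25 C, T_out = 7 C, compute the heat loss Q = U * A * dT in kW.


dT = 25 - (7) = 18 K
Q = U * A * dT
  = 4.5 * 1408 * 18
  = 114048 W = 114.05 kW


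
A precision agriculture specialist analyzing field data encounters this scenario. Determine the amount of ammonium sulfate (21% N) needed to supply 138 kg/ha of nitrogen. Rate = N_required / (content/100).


Rate = N_required / (N_content / 100)
     = 138 / (21 / 100)
     = 138 / 0.21
     = 657.14 kg/ha


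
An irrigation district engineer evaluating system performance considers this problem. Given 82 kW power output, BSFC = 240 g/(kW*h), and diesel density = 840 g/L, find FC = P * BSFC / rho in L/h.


FC = P * BSFC / rho_fuel
   = 82 * 240 / 840
   = 19680 / 840
   = 23.43 L/h


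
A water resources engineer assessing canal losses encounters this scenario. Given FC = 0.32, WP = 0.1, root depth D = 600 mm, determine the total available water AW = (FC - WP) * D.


AW = (FC - WP) * D
   = (0.32 - 0.1) * 600
   = 0.22 * 600
   = 132 mm


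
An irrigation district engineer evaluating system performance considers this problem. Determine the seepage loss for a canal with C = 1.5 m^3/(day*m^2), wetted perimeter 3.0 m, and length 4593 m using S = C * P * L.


S = C * P * L
  = 1.5 * 3.0 * 4593
  = 20668.50 m^3/day


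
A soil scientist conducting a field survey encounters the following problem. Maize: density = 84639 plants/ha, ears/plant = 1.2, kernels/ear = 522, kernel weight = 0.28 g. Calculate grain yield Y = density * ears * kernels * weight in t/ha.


Y = density * ears * kernels * kw
  = 84639 * 1.2 * 522 * 0.28 g/ha
  = 14845003.49 g/ha
  = 14845.00 kg/ha = 14.85 t/ha


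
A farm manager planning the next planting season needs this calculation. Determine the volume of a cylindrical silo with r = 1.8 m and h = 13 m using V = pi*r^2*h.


V = pi * r^2 * h
  = pi * 1.8^2 * 13
  = pi * 3.24 * 13
  = 132.32 m^3


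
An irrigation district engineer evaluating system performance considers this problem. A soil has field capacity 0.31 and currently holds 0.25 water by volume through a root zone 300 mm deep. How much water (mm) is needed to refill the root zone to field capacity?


SMD = (FC - theta) * D
    = (0.31 - 0.25) * 300
    = 0.060 * 300
    = 18 mm


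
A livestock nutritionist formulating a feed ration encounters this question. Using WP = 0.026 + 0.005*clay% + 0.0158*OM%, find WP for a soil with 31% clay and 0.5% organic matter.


WP = 0.026 + 0.005*31 + 0.0158*0.5
   = 0.026 + 0.1550 + 0.0079
   = 0.1889


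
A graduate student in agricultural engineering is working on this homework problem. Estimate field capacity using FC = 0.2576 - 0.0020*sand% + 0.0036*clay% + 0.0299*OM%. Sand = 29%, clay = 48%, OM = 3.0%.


FC = 0.2576 - 0.0020*29 + 0.0036*48 + 0.0299*3.0
   = 0.2576 - 0.0580 + 0.1728 + 0.0897
   = 0.4621


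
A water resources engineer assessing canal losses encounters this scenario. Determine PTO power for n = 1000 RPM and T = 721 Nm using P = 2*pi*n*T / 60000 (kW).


P = 2*pi*n*T / 60000
  = 2*pi * 1000 * 721 / 60000
  = 4530176.61 / 60000
  = 75.50 kW


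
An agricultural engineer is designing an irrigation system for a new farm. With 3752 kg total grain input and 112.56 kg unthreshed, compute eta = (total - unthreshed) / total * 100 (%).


eta = (total - unthreshed) / total * 100
    = (3752 - 112.56) / 3752 * 100
    = 3639.44 / 3752 * 100
    = 97%


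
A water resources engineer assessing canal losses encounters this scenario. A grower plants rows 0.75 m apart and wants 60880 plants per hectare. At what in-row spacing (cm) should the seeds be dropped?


spacing = 10000 / (row_sp * density)
        = 10000 / (0.75 * 60880)
        = 10000 / 45660
        = 0.21901 m = 21.90 cm


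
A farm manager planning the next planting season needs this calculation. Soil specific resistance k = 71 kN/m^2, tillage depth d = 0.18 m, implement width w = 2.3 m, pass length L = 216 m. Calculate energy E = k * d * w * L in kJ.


E = k * d * w * L
  = 71 * 0.18 * 2.3 * 216
  = 6349.10 kJ


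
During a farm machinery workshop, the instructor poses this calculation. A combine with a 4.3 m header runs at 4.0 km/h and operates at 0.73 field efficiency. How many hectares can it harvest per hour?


C = w * v * eta_f / 10
  = 4.3 * 4.0 * 0.73 / 10
  = 12.56 / 10
  = 1.26 ha/h


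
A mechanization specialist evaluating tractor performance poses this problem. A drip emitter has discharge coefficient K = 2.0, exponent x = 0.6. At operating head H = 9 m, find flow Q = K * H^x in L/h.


Q = K * H^x
  = 2.0 * 9^0.6
  = 2.0 * 3.7372
  = 7.47 L/h


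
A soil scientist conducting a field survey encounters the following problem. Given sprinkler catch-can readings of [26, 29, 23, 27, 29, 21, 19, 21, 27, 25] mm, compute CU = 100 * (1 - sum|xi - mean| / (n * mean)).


xbar = 247 / 10 = 24.700
sum|xi - xbar| = 29.600
CU = 100 * (1 - 29.600 / (10 * 24.700))
   = 100 * (1 - 0.1198)
   = 88.02%


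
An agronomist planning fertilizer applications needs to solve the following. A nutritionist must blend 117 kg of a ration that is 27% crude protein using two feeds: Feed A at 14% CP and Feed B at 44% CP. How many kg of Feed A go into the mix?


parts_A = CP_b - target = 44 - 27 = 17
parts_B = target - CP_a = 27 - 14 = 13
total_parts = 17 + 13 = 30
Feed A = 117 * 17 / 30 = 66.30 kg
Feed B = 117 * 13 / 30 = 50.70 kg

66.30 kg


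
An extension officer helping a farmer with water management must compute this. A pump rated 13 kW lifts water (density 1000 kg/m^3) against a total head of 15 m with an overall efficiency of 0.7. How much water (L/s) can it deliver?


Q = (P * 1000 * eta) / (rho * g * H)
  = (13 * 1000 * 0.7) / (1000 * 9.81 * 15)
  = 9100 / 147150
  = 0.06184 m^3/s = 61.84 L/s


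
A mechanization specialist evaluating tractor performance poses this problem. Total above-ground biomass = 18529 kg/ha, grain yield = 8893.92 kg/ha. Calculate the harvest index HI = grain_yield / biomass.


HI = grain_yield / biomass
   = 8893.92 / 18529
   = 0.48


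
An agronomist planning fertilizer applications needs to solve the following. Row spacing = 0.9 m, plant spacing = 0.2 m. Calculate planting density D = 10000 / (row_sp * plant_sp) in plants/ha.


D = 10000 / (row_sp * plant_sp)
  = 10000 / (0.9 * 0.2)
  = 10000 / 0.1800
  = 55555.56 plants/ha


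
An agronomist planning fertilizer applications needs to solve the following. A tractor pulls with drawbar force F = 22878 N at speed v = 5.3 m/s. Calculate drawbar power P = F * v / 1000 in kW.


P = F * v / 1000
  = 22878 * 5.3 / 1000
  = 121253.40 / 1000
  = 121.25 kW


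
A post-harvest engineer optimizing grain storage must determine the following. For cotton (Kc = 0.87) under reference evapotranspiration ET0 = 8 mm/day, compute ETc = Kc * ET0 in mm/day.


ETc = Kc * ET0
    = 0.87 * 8
    = 6.96 mm/day


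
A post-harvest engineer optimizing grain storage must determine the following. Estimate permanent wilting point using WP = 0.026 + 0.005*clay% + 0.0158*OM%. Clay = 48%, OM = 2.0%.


WP = 0.026 + 0.005*48 + 0.0158*2.0
   = 0.026 + 0.2400 + 0.0316
   = 0.2976


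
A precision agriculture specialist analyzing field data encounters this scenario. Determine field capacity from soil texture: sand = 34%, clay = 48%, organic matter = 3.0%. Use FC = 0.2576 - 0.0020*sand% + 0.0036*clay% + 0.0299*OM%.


FC = 0.2576 - 0.0020*34 + 0.0036*48 + 0.0299*3.0
   = 0.2576 - 0.0680 + 0.1728 + 0.0897
   = 0.4521


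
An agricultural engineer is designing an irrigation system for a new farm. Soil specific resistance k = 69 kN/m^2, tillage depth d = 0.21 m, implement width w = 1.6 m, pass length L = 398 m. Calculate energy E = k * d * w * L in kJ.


E = k * d * w * L
  = 69 * 0.21 * 1.6 * 398
  = 9227.23 kJ


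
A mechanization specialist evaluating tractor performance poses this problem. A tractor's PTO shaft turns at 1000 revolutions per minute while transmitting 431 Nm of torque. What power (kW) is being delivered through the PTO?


P = 2*pi*n*T / 60000
  = 2*pi * 1000 * 431 / 60000
  = 2708052.87 / 60000
  = 45.13 kW


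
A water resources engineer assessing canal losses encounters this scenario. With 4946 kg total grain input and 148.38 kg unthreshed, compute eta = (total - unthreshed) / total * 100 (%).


eta = (total - unthreshed) / total * 100
    = (4946 - 148.38) / 4946 * 100
    = 4797.62 / 4946 * 100
    = 97%


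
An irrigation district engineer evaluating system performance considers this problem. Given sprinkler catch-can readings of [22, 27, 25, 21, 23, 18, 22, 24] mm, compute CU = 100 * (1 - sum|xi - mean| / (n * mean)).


xbar = 182 / 8 = 22.750
sum|xi - xbar| = 16
CU = 100 * (1 - 16 / (8 * 22.750))
   = 100 * (1 - 0.0879)
   = 91.21%


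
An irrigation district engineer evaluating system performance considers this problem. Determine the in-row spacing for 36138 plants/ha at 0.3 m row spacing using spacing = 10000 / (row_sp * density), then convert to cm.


spacing = 10000 / (row_sp * density)
        = 10000 / (0.3 * 36138)
        = 10000 / 10841.40
        = 0.92239 m = 92.24 cm


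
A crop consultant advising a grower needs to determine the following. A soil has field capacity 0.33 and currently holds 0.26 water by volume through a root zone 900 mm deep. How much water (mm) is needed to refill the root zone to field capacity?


SMD = (FC - theta) * D
    = (0.33 - 0.26) * 900
    = 0.070 * 900
    = 63 mm


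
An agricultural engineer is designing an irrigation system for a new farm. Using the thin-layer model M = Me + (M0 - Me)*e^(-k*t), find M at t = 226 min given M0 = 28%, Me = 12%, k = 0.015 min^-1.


M = Me + (M0 - Me) * e^(-k*t)
  = 12 + (28 - 12) * e^(-0.015*226)
  = 12 + 16 * e^(-3.390)
  = 12 + 16 * 0.03371
  = 12 + 0.5393
  = 12.54%


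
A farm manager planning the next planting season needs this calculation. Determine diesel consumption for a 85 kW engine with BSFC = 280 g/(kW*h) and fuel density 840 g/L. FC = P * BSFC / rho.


FC = P * BSFC / rho_fuel
   = 85 * 280 / 840
   = 23800 / 840
   = 28.33 L/h


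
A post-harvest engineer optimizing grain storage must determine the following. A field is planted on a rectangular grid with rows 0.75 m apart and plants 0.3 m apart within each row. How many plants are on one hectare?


D = 10000 / (row_sp * plant_sp)
  = 10000 / (0.75 * 0.3)
  = 10000 / 0.2250
  = 44444.44 plants/ha


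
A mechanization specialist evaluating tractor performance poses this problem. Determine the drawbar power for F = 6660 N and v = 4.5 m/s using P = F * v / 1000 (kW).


P = F * v / 1000
  = 6660 * 4.5 / 1000
  = 29970 / 1000
  = 29.97 kW


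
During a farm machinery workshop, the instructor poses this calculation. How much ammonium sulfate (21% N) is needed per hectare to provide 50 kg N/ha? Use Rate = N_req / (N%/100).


Rate = N_required / (N_content / 100)
     = 50 / (21 / 100)
     = 50 / 0.21
     = 238.10 kg/ha


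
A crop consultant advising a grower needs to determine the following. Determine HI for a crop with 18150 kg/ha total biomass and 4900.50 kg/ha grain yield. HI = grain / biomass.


HI = grain_yield / biomass
   = 4900.50 / 18150
   = 0.27


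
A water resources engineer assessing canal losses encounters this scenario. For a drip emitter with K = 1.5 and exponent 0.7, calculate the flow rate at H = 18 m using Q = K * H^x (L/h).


Q = K * H^x
  = 1.5 * 18^0.7
  = 1.5 * 7.5629
  = 11.34 L/h


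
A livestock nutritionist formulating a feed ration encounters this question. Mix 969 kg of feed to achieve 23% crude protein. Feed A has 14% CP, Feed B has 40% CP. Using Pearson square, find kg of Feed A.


parts_A = CP_b - target = 40 - 23 = 17
parts_B = target - CP_a = 23 - 14 = 9
total_parts = 17 + 9 = 26
Feed A = 969 * 17 / 26 = 633.58 kg
Feed B = 969 * 9 / 26 = 335.42 kg

633.58 kg


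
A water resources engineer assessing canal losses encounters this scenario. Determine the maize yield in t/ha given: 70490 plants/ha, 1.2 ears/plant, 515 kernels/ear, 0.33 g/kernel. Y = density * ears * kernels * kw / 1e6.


Y = density * ears * kernels * kw
  = 70490 * 1.2 * 515 * 0.33 g/ha
  = 14375730.60 g/ha
  = 14375.73 kg/ha = 14.38 t/ha


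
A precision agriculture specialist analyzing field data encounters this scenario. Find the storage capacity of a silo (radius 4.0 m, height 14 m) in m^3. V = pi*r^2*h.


V = pi * r^2 * h
  = pi * 4.0^2 * 14
  = pi * 16 * 14
  = 703.72 m^3


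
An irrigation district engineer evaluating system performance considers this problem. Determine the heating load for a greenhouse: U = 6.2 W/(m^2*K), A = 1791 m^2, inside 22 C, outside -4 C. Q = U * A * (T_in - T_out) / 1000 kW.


dT = 22 - (-4) = 26 K
Q = U * A * dT
  = 6.2 * 1791 * 26
  = 288709.20 W = 288.71 kW


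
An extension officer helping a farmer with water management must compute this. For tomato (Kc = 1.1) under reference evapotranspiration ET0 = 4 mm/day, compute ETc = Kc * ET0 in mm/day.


ETc = Kc * ET0
    = 1.1 * 4
    = 4.40 mm/day


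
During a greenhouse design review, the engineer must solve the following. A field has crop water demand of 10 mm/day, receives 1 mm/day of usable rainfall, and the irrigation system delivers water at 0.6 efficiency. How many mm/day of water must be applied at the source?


IWR = (ETc - Pe) / Ea
    = (10 - 1) / 0.6
    = 9 / 0.6
    = 15 mm/day


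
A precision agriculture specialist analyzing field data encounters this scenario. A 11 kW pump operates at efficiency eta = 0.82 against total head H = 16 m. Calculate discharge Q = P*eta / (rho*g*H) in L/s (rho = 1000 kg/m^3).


Q = (P * 1000 * eta) / (rho * g * H)
  = (11 * 1000 * 0.82) / (1000 * 9.81 * 16)
  = 9020 / 156960
  = 0.05747 m^3/s = 57.47 L/s


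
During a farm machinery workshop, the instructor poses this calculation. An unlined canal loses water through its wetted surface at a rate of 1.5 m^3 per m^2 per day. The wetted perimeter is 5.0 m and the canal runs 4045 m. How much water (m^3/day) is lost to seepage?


S = C * P * L
  = 1.5 * 5.0 * 4045
  = 30337.50 m^3/day


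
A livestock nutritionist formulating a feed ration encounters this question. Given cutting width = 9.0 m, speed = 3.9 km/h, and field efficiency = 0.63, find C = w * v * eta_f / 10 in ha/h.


C = w * v * eta_f / 10
  = 9.0 * 3.9 * 0.63 / 10
  = 22.11 / 10
  = 2.21 ha/h


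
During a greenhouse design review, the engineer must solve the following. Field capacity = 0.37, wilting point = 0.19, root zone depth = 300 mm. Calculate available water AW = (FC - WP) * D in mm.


AW = (FC - WP) * D
   = (0.37 - 0.19) * 300
   = 0.18 * 300
   = 54 mm


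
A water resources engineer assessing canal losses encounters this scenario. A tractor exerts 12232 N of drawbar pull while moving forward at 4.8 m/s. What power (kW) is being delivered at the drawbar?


P = F * v / 1000
  = 12232 * 4.8 / 1000
  = 58713.60 / 1000
  = 58.71 kW


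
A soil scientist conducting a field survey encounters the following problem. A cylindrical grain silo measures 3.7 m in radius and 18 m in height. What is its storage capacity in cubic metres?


V = pi * r^2 * h
  = pi * 3.7^2 * 18
  = pi * 13.69 * 18
  = 774.15 m^3


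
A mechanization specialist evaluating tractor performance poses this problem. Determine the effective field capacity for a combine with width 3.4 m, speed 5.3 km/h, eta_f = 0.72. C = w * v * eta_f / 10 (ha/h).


C = w * v * eta_f / 10
  = 3.4 * 5.3 * 0.72 / 10
  = 12.97 / 10
  = 1.30 ha/h


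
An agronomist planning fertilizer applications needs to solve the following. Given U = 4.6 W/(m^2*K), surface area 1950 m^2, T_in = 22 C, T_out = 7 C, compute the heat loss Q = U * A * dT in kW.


dT = 22 - (7) = 15 K
Q = U * A * dT
  = 4.6 * 1950 * 15
  = 134550 W = 134.55 kW


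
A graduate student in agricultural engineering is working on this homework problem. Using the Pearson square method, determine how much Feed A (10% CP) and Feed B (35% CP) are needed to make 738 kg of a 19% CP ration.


parts_A = CP_b - target = 35 - 19 = 16
parts_B = target - CP_a = 19 - 10 = 9
total_parts = 16 + 9 = 25
Feed A = 738 * 16 / 25 = 472.32 kg
Feed B = 738 * 9 / 25 = 265.68 kg

472.32 kg


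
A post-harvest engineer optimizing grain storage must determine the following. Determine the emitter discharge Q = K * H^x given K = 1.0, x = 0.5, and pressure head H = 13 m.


Q = K * H^x
  = 1.0 * 13^0.5
  = 1.0 * 3.6056
  = 3.61 L/h


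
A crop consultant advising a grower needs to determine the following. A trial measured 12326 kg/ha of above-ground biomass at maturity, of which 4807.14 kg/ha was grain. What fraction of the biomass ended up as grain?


HI = grain_yield / biomass
   = 4807.14 / 12326
   = 0.39


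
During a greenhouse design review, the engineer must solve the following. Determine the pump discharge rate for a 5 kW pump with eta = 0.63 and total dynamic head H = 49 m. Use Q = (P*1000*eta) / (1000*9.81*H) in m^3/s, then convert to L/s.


Q = (P * 1000 * eta) / (rho * g * H)
  = (5 * 1000 * 0.63) / (1000 * 9.81 * 49)
  = 3150 / 480690
  = 0.00655 m^3/s = 6.55 L/s


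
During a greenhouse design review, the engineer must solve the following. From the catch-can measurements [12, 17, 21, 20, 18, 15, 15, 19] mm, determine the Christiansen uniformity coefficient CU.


xbar = 137 / 8 = 17.125
sum|xi - xbar| = 19
CU = 100 * (1 - 19 / (8 * 17.125))
   = 100 * (1 - 0.1387)
   = 86.13%


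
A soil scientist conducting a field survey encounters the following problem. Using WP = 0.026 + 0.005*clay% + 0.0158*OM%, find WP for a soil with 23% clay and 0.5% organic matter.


WP = 0.026 + 0.005*23 + 0.0158*0.5
   = 0.026 + 0.1150 + 0.0079
   = 0.1489


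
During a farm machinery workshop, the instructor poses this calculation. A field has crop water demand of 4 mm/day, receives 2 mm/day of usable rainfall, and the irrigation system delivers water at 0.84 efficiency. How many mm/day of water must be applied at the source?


IWR = (ETc - Pe) / Ea
    = (4 - 2) / 0.84
    = 2 / 0.84
    = 2.38 mm/day


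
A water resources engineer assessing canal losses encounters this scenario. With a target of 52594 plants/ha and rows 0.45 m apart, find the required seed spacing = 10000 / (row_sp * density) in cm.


spacing = 10000 / (row_sp * density)
        = 10000 / (0.45 * 52594)
        = 10000 / 23667.30
        = 0.42252 m = 42.25 cm


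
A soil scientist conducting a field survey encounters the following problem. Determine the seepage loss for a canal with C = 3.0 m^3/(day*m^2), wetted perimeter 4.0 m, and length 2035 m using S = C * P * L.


S = C * P * L
  = 3.0 * 4.0 * 2035
  = 24420 m^3/day


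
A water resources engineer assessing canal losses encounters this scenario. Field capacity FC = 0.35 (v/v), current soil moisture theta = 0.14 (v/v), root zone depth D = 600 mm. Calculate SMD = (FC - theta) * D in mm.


SMD = (FC - theta) * D
    = (0.35 - 0.14) * 600
    = 0.210 * 600
    = 126 mm


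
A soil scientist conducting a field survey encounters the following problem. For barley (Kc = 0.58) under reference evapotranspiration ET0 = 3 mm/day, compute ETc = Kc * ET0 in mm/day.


ETc = Kc * ET0
    = 0.58 * 3
    = 1.74 mm/day


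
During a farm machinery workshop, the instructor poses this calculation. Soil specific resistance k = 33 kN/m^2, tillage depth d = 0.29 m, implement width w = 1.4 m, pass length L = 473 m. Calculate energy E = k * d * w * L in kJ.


E = k * d * w * L
  = 33 * 0.29 * 1.4 * 473
  = 6337.25 kJ


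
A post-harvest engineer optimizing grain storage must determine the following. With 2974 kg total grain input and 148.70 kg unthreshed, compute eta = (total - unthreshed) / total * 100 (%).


eta = (total - unthreshed) / total * 100
    = (2974 - 148.70) / 2974 * 100
    = 2825.30 / 2974 * 100
    = 95%


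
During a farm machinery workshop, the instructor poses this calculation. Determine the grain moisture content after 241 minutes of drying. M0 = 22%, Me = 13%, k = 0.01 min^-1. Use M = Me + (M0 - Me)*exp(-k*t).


M = Me + (M0 - Me) * e^(-k*t)
  = 13 + (22 - 13) * e^(-0.01*241)
  = 13 + 9 * e^(-2.410)
  = 13 + 9 * 0.08982
  = 13 + 0.8083
  = 13.81%


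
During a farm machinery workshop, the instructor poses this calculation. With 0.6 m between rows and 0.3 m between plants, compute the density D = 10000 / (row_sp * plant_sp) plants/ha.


D = 10000 / (row_sp * plant_sp)
  = 10000 / (0.6 * 0.3)
  = 10000 / 0.1800
  = 55555.56 plants/ha


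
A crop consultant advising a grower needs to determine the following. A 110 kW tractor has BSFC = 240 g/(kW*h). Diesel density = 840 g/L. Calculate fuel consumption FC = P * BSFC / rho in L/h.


FC = P * BSFC / rho_fuel
   = 110 * 240 / 840
   = 26400 / 840
   = 31.43 L/h


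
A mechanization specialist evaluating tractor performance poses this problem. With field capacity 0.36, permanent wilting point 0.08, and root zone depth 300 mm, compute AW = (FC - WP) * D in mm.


AW = (FC - WP) * D
   = (0.36 - 0.08) * 300
   = 0.28 * 300
   = 84 mm


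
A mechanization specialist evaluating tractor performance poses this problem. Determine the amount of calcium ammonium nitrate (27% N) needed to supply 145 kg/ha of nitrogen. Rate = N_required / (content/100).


Rate = N_required / (N_content / 100)
     = 145 / (27 / 100)
     = 145 / 0.27
     = 537.04 kg/ha


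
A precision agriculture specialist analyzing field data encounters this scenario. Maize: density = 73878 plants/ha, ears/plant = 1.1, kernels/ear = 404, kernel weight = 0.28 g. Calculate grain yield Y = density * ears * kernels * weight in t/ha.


Y = density * ears * kernels * kw
  = 73878 * 1.1 * 404 * 0.28 g/ha
  = 9192787.30 g/ha
  = 9192.79 kg/ha = 9.19 t/ha


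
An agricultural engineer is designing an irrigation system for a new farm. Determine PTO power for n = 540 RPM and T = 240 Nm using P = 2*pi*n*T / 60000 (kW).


P = 2*pi*n*T / 60000
  = 2*pi * 540 * 240 / 60000
  = 814300.82 / 60000
  = 13.57 kW


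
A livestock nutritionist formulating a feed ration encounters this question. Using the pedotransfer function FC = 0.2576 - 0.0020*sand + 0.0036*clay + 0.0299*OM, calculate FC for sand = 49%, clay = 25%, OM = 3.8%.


FC = 0.2576 - 0.0020*49 + 0.0036*25 + 0.0299*3.8
   = 0.2576 - 0.0980 + 0.0900 + 0.1136
   = 0.3632


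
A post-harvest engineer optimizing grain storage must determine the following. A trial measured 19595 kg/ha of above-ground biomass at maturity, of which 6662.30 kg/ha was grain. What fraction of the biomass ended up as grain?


HI = grain_yield / biomass
   = 6662.30 / 19595
   = 0.34


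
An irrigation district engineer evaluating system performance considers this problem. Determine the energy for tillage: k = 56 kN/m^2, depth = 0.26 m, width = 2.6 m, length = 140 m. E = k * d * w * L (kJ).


E = k * d * w * L
  = 56 * 0.26 * 2.6 * 140
  = 5299.84 kJ


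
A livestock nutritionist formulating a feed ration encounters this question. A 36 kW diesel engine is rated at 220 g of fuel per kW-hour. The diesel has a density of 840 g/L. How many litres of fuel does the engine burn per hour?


FC = P * BSFC / rho_fuel
   = 36 * 220 / 840
   = 7920 / 840
   = 9.43 L/h


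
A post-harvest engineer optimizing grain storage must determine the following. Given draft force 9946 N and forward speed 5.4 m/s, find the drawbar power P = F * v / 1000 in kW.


P = F * v / 1000
  = 9946 * 5.4 / 1000
  = 53708.40 / 1000
  = 53.71 kW


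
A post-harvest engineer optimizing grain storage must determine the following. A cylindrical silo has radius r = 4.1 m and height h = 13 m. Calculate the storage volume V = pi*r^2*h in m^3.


V = pi * r^2 * h
  = pi * 4.1^2 * 13
  = pi * 16.81 * 13
  = 686.53 m^3


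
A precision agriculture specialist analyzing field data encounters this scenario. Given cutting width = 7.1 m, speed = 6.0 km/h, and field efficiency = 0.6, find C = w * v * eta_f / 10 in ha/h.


C = w * v * eta_f / 10
  = 7.1 * 6.0 * 0.6 / 10
  = 25.56 / 10
  = 2.56 ha/h


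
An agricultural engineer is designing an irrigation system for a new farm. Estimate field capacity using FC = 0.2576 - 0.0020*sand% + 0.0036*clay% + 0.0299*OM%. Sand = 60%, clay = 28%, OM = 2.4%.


FC = 0.2576 - 0.0020*60 + 0.0036*28 + 0.0299*2.4
   = 0.2576 - 0.1200 + 0.1008 + 0.0718
   = 0.3102


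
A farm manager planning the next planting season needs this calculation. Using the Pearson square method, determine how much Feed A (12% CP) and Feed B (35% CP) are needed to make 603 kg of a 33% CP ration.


parts_A = CP_b - target = 35 - 33 = 2
parts_B = target - CP_a = 33 - 12 = 21
total_parts = 2 + 21 = 23
Feed A = 603 * 2 / 23 = 52.43 kg
Feed B = 603 * 21 / 23 = 550.57 kg

52.43 kg


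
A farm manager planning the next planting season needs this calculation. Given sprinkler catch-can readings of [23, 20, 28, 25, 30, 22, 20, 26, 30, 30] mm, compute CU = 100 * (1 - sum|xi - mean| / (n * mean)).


xbar = 254 / 10 = 25.400
sum|xi - xbar| = 34
CU = 100 * (1 - 34 / (10 * 25.400))
   = 100 * (1 - 0.1339)
   = 86.61%


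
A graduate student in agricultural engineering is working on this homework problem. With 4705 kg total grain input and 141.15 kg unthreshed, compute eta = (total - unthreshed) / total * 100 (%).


eta = (total - unthreshed) / total * 100
    = (4705 - 141.15) / 4705 * 100
    = 4563.85 / 4705 * 100
    = 97%


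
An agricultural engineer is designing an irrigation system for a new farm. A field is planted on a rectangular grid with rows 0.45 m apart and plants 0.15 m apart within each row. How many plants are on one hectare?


D = 10000 / (row_sp * plant_sp)
  = 10000 / (0.45 * 0.15)
  = 10000 / 0.0675
  = 148148.15 plants/ha


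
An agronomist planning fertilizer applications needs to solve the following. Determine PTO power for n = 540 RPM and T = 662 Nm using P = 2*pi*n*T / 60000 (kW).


P = 2*pi*n*T / 60000
  = 2*pi * 540 * 662 / 60000
  = 2246113.08 / 60000
  = 37.44 kW


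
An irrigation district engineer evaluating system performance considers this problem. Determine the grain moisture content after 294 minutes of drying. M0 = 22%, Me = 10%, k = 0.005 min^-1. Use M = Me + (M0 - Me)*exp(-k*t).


M = Me + (M0 - Me) * e^(-k*t)
  = 10 + (22 - 10) * e^(-0.005*294)
  = 10 + 12 * e^(-1.470)
  = 10 + 12 * 0.22993
  = 10 + 2.7591
  = 12.76%


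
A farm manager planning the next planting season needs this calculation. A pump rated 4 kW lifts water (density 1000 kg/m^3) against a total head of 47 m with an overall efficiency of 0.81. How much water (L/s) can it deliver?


Q = (P * 1000 * eta) / (rho * g * H)
  = (4 * 1000 * 0.81) / (1000 * 9.81 * 47)
  = 3240 / 461070
  = 0.00703 m^3/s = 7.03 L/s


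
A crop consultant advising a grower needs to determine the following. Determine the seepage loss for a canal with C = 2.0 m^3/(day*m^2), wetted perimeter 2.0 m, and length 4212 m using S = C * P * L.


S = C * P * L
  = 2.0 * 2.0 * 4212
  = 16848 m^3/day


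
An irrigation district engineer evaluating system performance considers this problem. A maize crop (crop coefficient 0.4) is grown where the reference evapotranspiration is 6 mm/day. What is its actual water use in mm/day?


ETc = Kc * ET0
    = 0.4 * 6
    = 2.40 mm/day


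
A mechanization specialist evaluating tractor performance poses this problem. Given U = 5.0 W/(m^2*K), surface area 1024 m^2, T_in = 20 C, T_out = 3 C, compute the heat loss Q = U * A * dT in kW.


dT = 20 - (3) = 17 K
Q = U * A * dT
  = 5.0 * 1024 * 17
  = 87040 W = 87.04 kW


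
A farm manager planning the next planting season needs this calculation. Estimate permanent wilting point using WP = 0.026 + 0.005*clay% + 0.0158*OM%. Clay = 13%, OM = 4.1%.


WP = 0.026 + 0.005*13 + 0.0158*4.1
   = 0.026 + 0.0650 + 0.0648
   = 0.1558


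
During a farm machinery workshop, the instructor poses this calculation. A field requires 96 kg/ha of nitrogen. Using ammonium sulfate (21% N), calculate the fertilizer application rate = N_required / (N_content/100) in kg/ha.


Rate = N_required / (N_content / 100)
     = 96 / (21 / 100)
     = 96 / 0.21
     = 457.14 kg/ha


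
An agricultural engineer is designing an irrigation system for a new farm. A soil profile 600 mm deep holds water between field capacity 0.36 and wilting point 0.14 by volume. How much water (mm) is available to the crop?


AW = (FC - WP) * D
   = (0.36 - 0.14) * 600
   = 0.22 * 600
   = 132 mm


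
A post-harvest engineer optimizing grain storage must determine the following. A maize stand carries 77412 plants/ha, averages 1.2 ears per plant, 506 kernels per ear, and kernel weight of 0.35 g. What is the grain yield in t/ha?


Y = density * ears * kernels * kw
  = 77412 * 1.2 * 506 * 0.35 g/ha
  = 16451598.24 g/ha
  = 16451.60 kg/ha = 16.45 t/ha


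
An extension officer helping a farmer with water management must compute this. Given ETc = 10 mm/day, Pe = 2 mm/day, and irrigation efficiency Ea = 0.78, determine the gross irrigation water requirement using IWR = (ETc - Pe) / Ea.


IWR = (ETc - Pe) / Ea
    = (10 - 2) / 0.78
    = 8 / 0.78
    = 10.26 mm/day


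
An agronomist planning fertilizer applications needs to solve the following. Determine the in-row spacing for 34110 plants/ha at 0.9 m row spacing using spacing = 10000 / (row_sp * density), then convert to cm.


spacing = 10000 / (row_sp * density)
        = 10000 / (0.9 * 34110)
        = 10000 / 30699
        = 0.32574 m = 32.57 cm


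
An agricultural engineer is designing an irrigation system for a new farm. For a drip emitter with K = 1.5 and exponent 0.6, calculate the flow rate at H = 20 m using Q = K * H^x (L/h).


Q = K * H^x
  = 1.5 * 20^0.6
  = 1.5 * 6.0342
  = 9.05 L/h


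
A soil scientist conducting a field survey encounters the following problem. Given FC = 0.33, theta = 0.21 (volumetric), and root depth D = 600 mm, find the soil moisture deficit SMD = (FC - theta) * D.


SMD = (FC - theta) * D
    = (0.33 - 0.21) * 600
    = 0.120 * 600
    = 72 mm


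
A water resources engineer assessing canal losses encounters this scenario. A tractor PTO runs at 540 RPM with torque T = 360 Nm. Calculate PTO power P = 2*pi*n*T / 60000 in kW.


P = 2*pi*n*T / 60000
  = 2*pi * 540 * 360 / 60000
  = 1221451.22 / 60000
  = 20.36 kW


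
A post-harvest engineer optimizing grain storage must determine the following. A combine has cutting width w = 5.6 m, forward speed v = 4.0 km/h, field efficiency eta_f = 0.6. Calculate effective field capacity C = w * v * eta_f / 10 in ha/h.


C = w * v * eta_f / 10
  = 5.6 * 4.0 * 0.6 / 10
  = 13.44 / 10
  = 1.34 ha/h


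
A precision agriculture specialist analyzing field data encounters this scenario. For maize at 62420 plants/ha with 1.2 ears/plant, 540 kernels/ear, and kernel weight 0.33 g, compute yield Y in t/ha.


Y = density * ears * kernels * kw
  = 62420 * 1.2 * 540 * 0.33 g/ha
  = 13347892.80 g/ha
  = 13347.89 kg/ha = 13.35 t/ha


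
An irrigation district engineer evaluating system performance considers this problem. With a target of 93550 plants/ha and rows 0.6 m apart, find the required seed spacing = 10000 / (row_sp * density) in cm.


spacing = 10000 / (row_sp * density)
        = 10000 / (0.6 * 93550)
        = 10000 / 56130
        = 0.17816 m = 17.82 cm


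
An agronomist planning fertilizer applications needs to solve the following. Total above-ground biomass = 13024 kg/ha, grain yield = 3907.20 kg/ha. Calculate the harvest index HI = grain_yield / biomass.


HI = grain_yield / biomass
   = 3907.20 / 13024
   = 0.30


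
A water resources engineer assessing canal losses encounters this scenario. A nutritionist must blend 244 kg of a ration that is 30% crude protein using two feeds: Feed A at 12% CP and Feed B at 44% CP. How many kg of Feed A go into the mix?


parts_A = CP_b - target = 44 - 30 = 14
parts_B = target - CP_a = 30 - 12 = 18
total_parts = 14 + 18 = 32
Feed A = 244 * 14 / 32 = 106.75 kg
Feed B = 244 * 18 / 32 = 137.25 kg

106.75 kg


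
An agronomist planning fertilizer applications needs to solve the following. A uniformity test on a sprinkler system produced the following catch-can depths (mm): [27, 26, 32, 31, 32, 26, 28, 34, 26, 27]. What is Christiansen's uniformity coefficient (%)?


xbar = 289 / 10 = 28.900
sum|xi - xbar| = 26.800
CU = 100 * (1 - 26.800 / (10 * 28.900))
   = 100 * (1 - 0.0927)
   = 90.73%


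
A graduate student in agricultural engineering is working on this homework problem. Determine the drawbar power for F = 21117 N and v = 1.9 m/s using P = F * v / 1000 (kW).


P = F * v / 1000
  = 21117 * 1.9 / 1000
  = 40122.30 / 1000
  = 40.12 kW


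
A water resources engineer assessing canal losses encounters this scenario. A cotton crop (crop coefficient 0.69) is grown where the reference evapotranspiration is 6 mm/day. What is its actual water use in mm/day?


ETc = Kc * ET0
    = 0.69 * 6
    = 4.14 mm/day


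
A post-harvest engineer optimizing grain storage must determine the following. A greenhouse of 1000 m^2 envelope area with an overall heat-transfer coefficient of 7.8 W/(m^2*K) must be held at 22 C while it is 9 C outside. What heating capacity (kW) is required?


dT = 22 - (9) = 13 K
Q = U * A * dT
  = 7.8 * 1000 * 13
  = 101400 W = 101.40 kW


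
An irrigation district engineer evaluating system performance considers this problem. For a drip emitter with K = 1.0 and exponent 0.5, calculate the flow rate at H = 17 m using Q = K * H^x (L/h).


Q = K * H^x
  = 1.0 * 17^0.5
  = 1.0 * 4.1231
  = 4.12 L/h


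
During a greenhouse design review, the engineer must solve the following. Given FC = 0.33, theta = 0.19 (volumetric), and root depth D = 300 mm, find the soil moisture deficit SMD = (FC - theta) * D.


SMD = (FC - theta) * D
    = (0.33 - 0.19) * 300
    = 0.140 * 300
    = 42 mm


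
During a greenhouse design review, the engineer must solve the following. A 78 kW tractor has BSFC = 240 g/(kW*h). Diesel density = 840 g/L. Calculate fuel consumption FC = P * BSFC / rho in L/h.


FC = P * BSFC / rho_fuel
   = 78 * 240 / 840
   = 18720 / 840
   = 22.29 L/h


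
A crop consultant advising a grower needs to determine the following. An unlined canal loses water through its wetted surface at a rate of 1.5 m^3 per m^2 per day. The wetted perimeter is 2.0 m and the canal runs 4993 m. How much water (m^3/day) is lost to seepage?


S = C * P * L
  = 1.5 * 2.0 * 4993
  = 14979 m^3/day


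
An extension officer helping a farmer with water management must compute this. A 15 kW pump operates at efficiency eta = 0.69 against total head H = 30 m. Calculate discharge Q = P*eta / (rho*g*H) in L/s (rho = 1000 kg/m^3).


Q = (P * 1000 * eta) / (rho * g * H)
  = (15 * 1000 * 0.69) / (1000 * 9.81 * 30)
  = 10350 / 294300
  = 0.03517 m^3/s = 35.17 L/s


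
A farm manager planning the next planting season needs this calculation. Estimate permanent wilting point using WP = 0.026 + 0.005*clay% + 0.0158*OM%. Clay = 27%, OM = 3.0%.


WP = 0.026 + 0.005*27 + 0.0158*3.0
   = 0.026 + 0.1350 + 0.0474
   = 0.2084


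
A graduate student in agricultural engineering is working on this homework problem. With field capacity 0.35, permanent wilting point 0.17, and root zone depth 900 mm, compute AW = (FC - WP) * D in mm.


AW = (FC - WP) * D
   = (0.35 - 0.17) * 900
   = 0.18 * 900
   = 162 mm


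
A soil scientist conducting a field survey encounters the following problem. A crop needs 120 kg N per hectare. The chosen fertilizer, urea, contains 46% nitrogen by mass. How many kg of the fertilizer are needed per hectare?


Rate = N_required / (N_content / 100)
     = 120 / (46 / 100)
     = 120 / 0.46
     = 260.87 kg/ha


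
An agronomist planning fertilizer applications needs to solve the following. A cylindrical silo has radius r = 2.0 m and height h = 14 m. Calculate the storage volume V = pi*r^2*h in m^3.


V = pi * r^2 * h
  = pi * 2.0^2 * 14
  = pi * 4 * 14
  = 175.93 m^3


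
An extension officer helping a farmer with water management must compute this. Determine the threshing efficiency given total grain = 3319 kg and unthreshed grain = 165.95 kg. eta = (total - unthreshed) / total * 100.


eta = (total - unthreshed) / total * 100
    = (3319 - 165.95) / 3319 * 100
    = 3153.05 / 3319 * 100
    = 95%


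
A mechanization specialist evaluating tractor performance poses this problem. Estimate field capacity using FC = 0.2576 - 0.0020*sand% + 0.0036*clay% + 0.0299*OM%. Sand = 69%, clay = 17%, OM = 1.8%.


FC = 0.2576 - 0.0020*69 + 0.0036*17 + 0.0299*1.8
   = 0.2576 - 0.1380 + 0.0612 + 0.0538
   = 0.2346


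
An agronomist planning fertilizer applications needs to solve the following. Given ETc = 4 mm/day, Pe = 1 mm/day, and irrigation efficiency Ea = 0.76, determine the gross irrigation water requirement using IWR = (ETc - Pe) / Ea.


IWR = (ETc - Pe) / Ea
    = (4 - 1) / 0.76
    = 3 / 0.76
    = 3.95 mm/day


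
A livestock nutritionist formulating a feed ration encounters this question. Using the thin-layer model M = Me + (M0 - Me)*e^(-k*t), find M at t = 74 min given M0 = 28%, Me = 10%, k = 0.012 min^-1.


M = Me + (M0 - Me) * e^(-k*t)
  = 10 + (28 - 10) * e^(-0.012*74)
  = 10 + 18 * e^(-0.888)
  = 10 + 18 * 0.41148
  = 10 + 7.4066
  = 17.41%


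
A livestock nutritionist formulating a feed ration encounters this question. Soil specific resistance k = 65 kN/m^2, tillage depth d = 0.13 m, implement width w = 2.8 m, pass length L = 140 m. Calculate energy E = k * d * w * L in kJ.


E = k * d * w * L
  = 65 * 0.13 * 2.8 * 140
  = 3312.40 kJ


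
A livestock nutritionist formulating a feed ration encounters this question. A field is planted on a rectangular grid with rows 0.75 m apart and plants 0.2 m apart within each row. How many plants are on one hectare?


D = 10000 / (row_sp * plant_sp)
  = 10000 / (0.75 * 0.2)
  = 10000 / 0.1500
  = 66666.67 plants/ha


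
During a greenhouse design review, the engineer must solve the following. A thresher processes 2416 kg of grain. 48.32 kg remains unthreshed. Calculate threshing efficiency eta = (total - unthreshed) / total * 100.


eta = (total - unthreshed) / total * 100
    = (2416 - 48.32) / 2416 * 100
    = 2367.68 / 2416 * 100
    = 98%


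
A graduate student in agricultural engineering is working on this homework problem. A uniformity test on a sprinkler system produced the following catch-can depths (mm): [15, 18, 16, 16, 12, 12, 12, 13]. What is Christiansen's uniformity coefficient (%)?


xbar = 114 / 8 = 14.250
sum|xi - xbar| = 16
CU = 100 * (1 - 16 / (8 * 14.250))
   = 100 * (1 - 0.1404)
   = 85.96%


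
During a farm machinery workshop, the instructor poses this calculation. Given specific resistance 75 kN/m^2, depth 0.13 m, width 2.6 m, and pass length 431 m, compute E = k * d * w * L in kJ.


E = k * d * w * L
  = 75 * 0.13 * 2.6 * 431
  = 10925.85 kJ


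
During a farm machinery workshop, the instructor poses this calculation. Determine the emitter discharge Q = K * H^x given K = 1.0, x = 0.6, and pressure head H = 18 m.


Q = K * H^x
  = 1.0 * 18^0.6
  = 1.0 * 5.6645
  = 5.66 L/h
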